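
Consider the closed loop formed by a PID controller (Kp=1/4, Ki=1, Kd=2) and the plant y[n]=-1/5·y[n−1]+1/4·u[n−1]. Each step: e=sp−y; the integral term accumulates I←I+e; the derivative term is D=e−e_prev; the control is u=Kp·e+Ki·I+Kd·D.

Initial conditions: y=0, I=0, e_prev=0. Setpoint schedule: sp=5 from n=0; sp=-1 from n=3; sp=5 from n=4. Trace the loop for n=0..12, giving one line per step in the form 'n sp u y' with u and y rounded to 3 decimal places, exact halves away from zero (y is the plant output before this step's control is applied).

(exact arithmetic carried between steps; '≈' marks a value shown rounded to 6 d.p. or computed from one; I and e_prev carry over from the previous line; the table rounds u and y to 3 d.p., halves away from zero)
n=0: y=0, sp=5, e=sp−y=5; I=5, D=e−e_prev=5; u=1/4·5+1·5+2·5=16.25; next y=-1/5·0+1/4·16.25=4.0625
n=1: y=4.0625, sp=5, e=sp−y=0.9375; I=5.9375, D=e−e_prev=-4.0625; u=1/4·0.9375+1·5.9375+2·(-4.0625)=-1.953125; next y=-1/5·4.0625+1/4·(-1.953125)≈-1.300781
n=2: y≈-1.300781, sp=5, e=sp−y≈6.300781; I≈12.238281, D=e−e_prev≈5.363281; u=1/4·6.300781+1·12.238281+2·5.363281≈24.540039; next y=-1/5·(-1.300781)+1/4·24.540039≈6.395166
n=3: y≈6.395166, sp=-1, e=sp−y≈-7.395166; I≈4.843115, D=e−e_prev≈-13.695947; u=1/4·(-7.395166)+1·4.843115+2·(-13.695947)≈-24.397571; next y=-1/5·6.395166+1/4·(-24.397571)≈-7.378426
n=4: y≈-7.378426, sp=5, e=sp−y≈12.378426; I≈17.221541, D=e−e_prev≈19.773592; u=1/4·12.378426+1·17.221541+2·19.773592≈59.863331; next y=-1/5·(-7.378426)+1/4·59.863331≈16.441518
n=5: y≈16.441518, sp=5, e=sp−y≈-11.441518; I≈5.780023, D=e−e_prev≈-23.819944; u=1/4·(-11.441518)+1·5.780023+2·(-23.819944)≈-44.720244; next y=-1/5·16.441518+1/4·(-44.720244)≈-14.468365
n=6: y≈-14.468365, sp=5, e=sp−y≈19.468365; I≈25.248388, D=e−e_prev≈30.909883; u=1/4·19.468365+1·25.248388+2·30.909883≈91.935244; next y=-1/5·(-14.468365)+1/4·91.935244≈25.877484
n=7: y≈25.877484, sp=5, e=sp−y≈-20.877484; I≈4.370904, D=e−e_prev≈-40.345849; u=1/4·(-20.877484)+1·4.370904+2·(-40.345849)≈-81.540165; next y=-1/5·25.877484+1/4·(-81.540165)≈-25.560538
n=8: y≈-25.560538, sp=5, e=sp−y≈30.560538; I≈34.931442, D=e−e_prev≈51.438022; u=1/4·30.560538+1·34.931442+2·51.438022≈145.447620; next y=-1/5·(-25.560538)+1/4·145.447620≈41.474013
n=9: y≈41.474013, sp=5, e=sp−y≈-36.474013; I≈-1.542571, D=e−e_prev≈-67.034551; u=1/4·(-36.474013)+1·(-1.542571)+2·(-67.034551)≈-144.730175; next y=-1/5·41.474013+1/4·(-144.730175)≈-44.477346
n=10: y≈-44.477346, sp=5, e=sp−y≈49.477346; I≈47.934775, D=e−e_prev≈85.951359; u=1/4·49.477346+1·47.934775+2·85.951359≈232.206830; next y=-1/5·(-44.477346)+1/4·232.206830≈66.947177
n=11: y≈66.947177, sp=5, e=sp−y≈-61.947177; I≈-14.012401, D=e−e_prev≈-111.424523; u=1/4·(-61.947177)+1·(-14.012401)+2·(-111.424523)≈-252.348242; next y=-1/5·66.947177+1/4·(-252.348242)≈-76.476496
n=12: y≈-76.476496, sp=5, e=sp−y≈81.476496; I≈67.464094, D=e−e_prev≈143.423673; u=1/4·81.476496+1·67.464094+2·143.423673≈374.680564; next y=-1/5·(-76.476496)+1/4·374.680564≈108.965440

0 5 16.250 0.000
1 5 -1.953 4.063
2 5 24.540 -1.301
3 -1 -24.398 6.395
4 5 59.863 -7.378
5 5 -44.720 16.442
6 5 91.935 -14.468
7 5 -81.540 25.877
8 5 145.448 -25.561
9 5 -144.730 41.474
10 5 232.207 -44.477
11 5 -252.348 66.947
12 5 374.681 -76.476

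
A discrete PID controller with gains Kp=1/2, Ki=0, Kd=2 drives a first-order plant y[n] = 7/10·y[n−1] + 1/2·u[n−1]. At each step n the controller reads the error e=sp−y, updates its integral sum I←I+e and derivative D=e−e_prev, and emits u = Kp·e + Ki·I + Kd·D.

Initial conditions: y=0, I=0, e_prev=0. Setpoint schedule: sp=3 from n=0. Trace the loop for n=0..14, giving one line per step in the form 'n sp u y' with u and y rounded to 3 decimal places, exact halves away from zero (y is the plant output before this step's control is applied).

(exact arithmetic carried between steps; '≈' marks a value shown rounded to 6 d.p. or computed from one; I and e_prev carry over from the previous line; the table rounds u and y to 3 d.p., halves away from zero)
n=0: y=0, sp=3, e=sp−y=3; I=3, D=e−e_prev=3; u=1/2·3+0·3+2·3=7.5; next y=7/10·0+1/2·7.5=3.75
n=1: y=3.75, sp=3, e=sp−y=-0.75; I=2.25, D=e−e_prev=-3.75; u=1/2·(-0.75)+0·2.25+2·(-3.75)=-7.875; next y=7/10·3.75+1/2·(-7.875)=-1.3125
n=2: y=-1.3125, sp=3, e=sp−y=4.3125; I=6.5625, D=e−e_prev=5.0625; u=1/2·4.3125+0·6.5625+2·5.0625=12.28125; next y=7/10·(-1.3125)+1/2·12.28125=5.221875
n=3: y=5.221875, sp=3, e=sp−y=-2.221875; I=4.340625, D=e−e_prev=-6.534375; u=1/2·(-2.221875)+0·4.340625+2·(-6.534375)≈-14.179688; next y=7/10·5.221875+1/2·(-14.179688)≈-3.434531
n=4: y≈-3.434531, sp=3, e=sp−y≈6.434531; I≈10.775156, D=e−e_prev≈8.656406; u=1/2·6.434531+0·10.775156+2·8.656406≈20.530078; next y=7/10·(-3.434531)+1/2·20.530078≈7.860867
n=5: y≈7.860867, sp=3, e=sp−y≈-4.860867; I≈5.914289, D=e−e_prev≈-11.295398; u=1/2·(-4.860867)+0·5.914289+2·(-11.295398)≈-25.021230; next y=7/10·7.860867+1/2·(-25.021230)≈-7.008008
n=6: y≈-7.008008, sp=3, e=sp−y≈10.008008; I≈15.922297, D=e−e_prev≈14.868875; u=1/2·10.008008+0·15.922297+2·14.868875≈34.741755; next y=7/10·(-7.008008)+1/2·34.741755≈12.465272
n=7: y≈12.465272, sp=3, e=sp−y≈-9.465272; I≈6.457026, D=e−e_prev≈-19.473280; u=1/2·(-9.465272)+0·6.457026+2·(-19.473280)≈-43.679196; next y=7/10·12.465272+1/2·(-43.679196)≈-13.113908
n=8: y≈-13.113908, sp=3, e=sp−y≈16.113908; I≈22.570933, D=e−e_prev≈25.579179; u=1/2·16.113908+0·22.570933+2·25.579179≈59.215312; next y=7/10·(-13.113908)+1/2·59.215312≈20.427921
n=9: y≈20.427921, sp=3, e=sp−y≈-17.427921; I≈5.143012, D=e−e_prev≈-33.541829; u=1/2·(-17.427921)+0·5.143012+2·(-33.541829)≈-75.797618; next y=7/10·20.427921+1/2·(-75.797618)≈-23.599264
n=10: y≈-23.599264, sp=3, e=sp−y≈26.599264; I≈31.742276, D=e−e_prev≈44.027185; u=1/2·26.599264+0·31.742276+2·44.027185≈101.354002; next y=7/10·(-23.599264)+1/2·101.354002≈34.157516
n=11: y≈34.157516, sp=3, e=sp−y≈-31.157516; I≈0.584760, D=e−e_prev≈-57.756780; u=1/2·(-31.157516)+0·0.584760+2·(-57.756780)≈-131.092319; next y=7/10·34.157516+1/2·(-131.092319)≈-41.635898
n=12: y≈-41.635898, sp=3, e=sp−y≈44.635898; I≈45.220658, D=e−e_prev≈75.793414; u=1/2·44.635898+0·45.220658+2·75.793414≈173.904777; next y=7/10·(-41.635898)+1/2·173.904777≈57.807260
n=13: y≈57.807260, sp=3, e=sp−y≈-54.807260; I≈-9.586602, D=e−e_prev≈-99.443158; u=1/2·(-54.807260)+0·(-9.586602)+2·(-99.443158)≈-226.289946; next y=7/10·57.807260+1/2·(-226.289946)≈-72.679891
n=14: y≈-72.679891, sp=3, e=sp−y≈75.679891; I≈66.093289, D=e−e_prev≈130.487151; u=1/2·75.679891+0·66.093289+2·130.487151≈298.814248; next y=7/10·(-72.679891)+1/2·298.814248≈98.531200

0 3 7.500 0.000
1 3 -7.875 3.750
2 3 12.281 -1.313
3 3 -14.180 5.222
4 3 20.530 -3.435
5 3 -25.021 7.861
6 3 34.742 -7.008
7 3 -43.679 12.465
8 3 59.215 -13.114
9 3 -75.798 20.428
10 3 101.354 -23.599
11 3 -131.092 34.158
12 3 173.905 -41.636
13 3 -226.290 57.807
14 3 298.814 -72.680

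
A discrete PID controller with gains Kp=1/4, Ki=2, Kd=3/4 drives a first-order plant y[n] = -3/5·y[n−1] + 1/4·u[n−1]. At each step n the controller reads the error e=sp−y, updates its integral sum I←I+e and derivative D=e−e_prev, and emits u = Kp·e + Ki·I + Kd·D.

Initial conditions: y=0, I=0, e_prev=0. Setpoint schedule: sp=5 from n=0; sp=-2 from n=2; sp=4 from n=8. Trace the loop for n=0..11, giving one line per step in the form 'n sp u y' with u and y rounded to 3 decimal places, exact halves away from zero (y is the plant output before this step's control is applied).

(exact arithmetic carried between steps; '≈' marks a value shown rounded to 6 d.p. or computed from one; I and e_prev carry over from the previous line; the table rounds u and y to 3 d.p., halves away from zero)
n=0: y=0, sp=5, e=sp−y=5; I=5, D=e−e_prev=5; u=1/4·5+2·5+3/4·5=15; next y=-3/5·0+1/4·15=3.75
n=1: y=3.75, sp=5, e=sp−y=1.25; I=6.25, D=e−e_prev=-3.75; u=1/4·1.25+2·6.25+3/4·(-3.75)=10; next y=-3/5·3.75+1/4·10=0.25
n=2: y=0.25, sp=-2, e=sp−y=-2.25; I=4, D=e−e_prev=-3.5; u=1/4·(-2.25)+2·4+3/4·(-3.5)=4.8125; next y=-3/5·0.25+1/4·4.8125=1.053125
n=3: y=1.053125, sp=-2, e=sp−y=-3.053125; I=0.946875, D=e−e_prev=-0.803125; u=1/4·(-3.053125)+2·0.946875+3/4·(-0.803125)=0.528125; next y=-3/5·1.053125+1/4·0.528125≈-0.499844
n=4: y≈-0.499844, sp=-2, e=sp−y≈-1.500156; I≈-0.553281, D=e−e_prev≈1.552969; u=1/4·(-1.500156)+2·(-0.553281)+3/4·1.552969≈-0.316875; next y=-3/5·(-0.499844)+1/4·(-0.316875)≈0.220688
n=5: y≈0.220688, sp=-2, e=sp−y≈-2.220688; I≈-2.773969, D=e−e_prev≈-0.720531; u=1/4·(-2.220688)+2·(-2.773969)+3/4·(-0.720531)≈-6.643508; next y=-3/5·0.220688+1/4·(-6.643508)≈-1.793289
n=6: y≈-1.793289, sp=-2, e=sp−y≈-0.206711; I≈-2.980679, D=e−e_prev≈2.013977; u=1/4·(-0.206711)+2·(-2.980679)+3/4·2.013977≈-4.502554; next y=-3/5·(-1.793289)+1/4·(-4.502554)≈-0.049665
n=7: y≈-0.049665, sp=-2, e=sp−y≈-1.950335; I≈-4.931015, D=e−e_prev≈-1.743625; u=1/4·(-1.950335)+2·(-4.931015)+3/4·(-1.743625)≈-11.657332; next y=-3/5·(-0.049665)+1/4·(-11.657332)≈-2.884534
n=8: y≈-2.884534, sp=4, e=sp−y≈6.884534; I≈1.953519, D=e−e_prev≈8.834869; u=1/4·6.884534+2·1.953519+3/4·8.834869≈12.254324; next y=-3/5·(-2.884534)+1/4·12.254324≈4.794302
n=9: y≈4.794302, sp=4, e=sp−y≈-0.794302; I≈1.159218, D=e−e_prev≈-7.678836; u=1/4·(-0.794302)+2·1.159218+3/4·(-7.678836)≈-3.639266; next y=-3/5·4.794302+1/4·(-3.639266)≈-3.786398
n=10: y≈-3.786398, sp=4, e=sp−y≈7.786398; I≈8.945615, D=e−e_prev≈8.580699; u=1/4·7.786398+2·8.945615+3/4·8.580699≈26.273355; next y=-3/5·(-3.786398)+1/4·26.273355≈8.840177
n=11: y≈8.840177, sp=4, e=sp−y≈-4.840177; I≈4.105438, D=e−e_prev≈-12.626575; u=1/4·(-4.840177)+2·4.105438+3/4·(-12.626575)≈-2.469099; next y=-3/5·8.840177+1/4·(-2.469099)≈-5.921381

0 5 15.000 0.000
1 5 10.000 3.750
2 -2 4.813 0.250
3 -2 0.528 1.053
4 -2 -0.317 -0.500
5 -2 -6.644 0.221
6 -2 -4.503 -1.793
7 -2 -11.657 -0.050
8 4 12.254 -2.885
9 4 -3.639 4.794
10 4 26.273 -3.786
11 4 -2.469 8.840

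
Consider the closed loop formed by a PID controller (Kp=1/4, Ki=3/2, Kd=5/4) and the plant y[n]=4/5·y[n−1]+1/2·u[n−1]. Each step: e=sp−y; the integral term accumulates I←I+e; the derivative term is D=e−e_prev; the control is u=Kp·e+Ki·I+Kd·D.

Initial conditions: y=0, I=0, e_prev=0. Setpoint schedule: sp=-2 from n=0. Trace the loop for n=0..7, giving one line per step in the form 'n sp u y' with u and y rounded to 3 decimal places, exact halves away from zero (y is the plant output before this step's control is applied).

0 -2 -6.000 0.000
1 -2 2.500 -3.000
2 -2 -5.300 -1.150
3 -2 2.998 -3.570
4 -2 -4.311 -1.357
5 -2 3.143 -3.241
6 -2 -4.009 -1.022
7 -2 2.699 -2.822

(exact arithmetic carried between steps; '≈' marks a value shown rounded to 6 d.p. or computed from one; I and e_prev carry over from the previous line; the table rounds u and y to 3 d.p., halves away from zero)
n=0: y=0, sp=-2, e=sp−y=-2; I=-2, D=e−e_prev=-2; u=1/4·(-2)+3/2·(-2)+5/4·(-2)=-6; next y=4/5·0+1/2·(-6)=-3
n=1: y=-3, sp=-2, e=sp−y=1; I=-1, D=e−e_prev=3; u=1/4·1+3/2·(-1)+5/4·3=2.5; next y=4/5·(-3)+1/2·2.5=-1.15
n=2: y=-1.15, sp=-2, e=sp−y=-0.85; I=-1.85, D=e−e_prev=-1.85; u=1/4·(-0.85)+3/2·(-1.85)+5/4·(-1.85)=-5.3; next y=4/5·(-1.15)+1/2·(-5.3)=-3.57
n=3: y=-3.57, sp=-2, e=sp−y=1.57; I=-0.28, D=e−e_prev=2.42; u=1/4·1.57+3/2·(-0.28)+5/4·2.42=2.9975; next y=4/5·(-3.57)+1/2·2.9975=-1.35725
n=4: y=-1.35725, sp=-2, e=sp−y=-0.64275; I=-0.92275, D=e−e_prev=-2.21275; u=1/4·(-0.64275)+3/2·(-0.92275)+5/4·(-2.21275)=-4.31075; next y=4/5·(-1.35725)+1/2·(-4.31075)=-3.241175
n=5: y=-3.241175, sp=-2, e=sp−y=1.241175; I=0.318425, D=e−e_prev=1.883925; u=1/4·1.241175+3/2·0.318425+5/4·1.883925≈3.142838; next y=4/5·(-3.241175)+1/2·3.142838≈-1.021521
n=6: y≈-1.021521, sp=-2, e=sp−y≈-0.978479; I≈-0.660054, D=e−e_prev≈-2.219654; u=1/4·(-0.978479)+3/2·(-0.660054)+5/4·(-2.219654)≈-4.009268; next y=4/5·(-1.021521)+1/2·(-4.009268)≈-2.821851
n=7: y≈-2.821851, sp=-2, e=sp−y≈0.821851; I≈0.161797, D=e−e_prev≈1.800330; u=1/4·0.821851+3/2·0.161797+5/4·1.800330≈2.698570; next y=4/5·(-2.821851)+1/2·2.698570≈-0.908196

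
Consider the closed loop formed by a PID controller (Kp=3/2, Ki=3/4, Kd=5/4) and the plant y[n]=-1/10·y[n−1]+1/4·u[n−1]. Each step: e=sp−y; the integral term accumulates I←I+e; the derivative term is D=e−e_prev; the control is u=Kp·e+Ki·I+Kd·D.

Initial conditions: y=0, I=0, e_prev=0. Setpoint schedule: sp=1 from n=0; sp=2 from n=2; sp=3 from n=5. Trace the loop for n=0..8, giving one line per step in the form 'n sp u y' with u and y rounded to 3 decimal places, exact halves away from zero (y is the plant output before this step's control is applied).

(exact arithmetic carried between steps; '≈' marks a value shown rounded to 6 d.p. or computed from one; I and e_prev carry over from the previous line; the table rounds u and y to 3 d.p., halves away from zero)
n=0: y=0, sp=1, e=sp−y=1; I=1, D=e−e_prev=1; u=3/2·1+3/4·1+5/4·1=3.5; next y=-1/10·0+1/4·3.5=0.875
n=1: y=0.875, sp=1, e=sp−y=0.125; I=1.125, D=e−e_prev=-0.875; u=3/2·0.125+3/4·1.125+5/4·(-0.875)=-0.0625; next y=-1/10·0.875+1/4·(-0.0625)=-0.103125
n=2: y=-0.103125, sp=2, e=sp−y=2.103125; I=3.228125, D=e−e_prev=1.978125; u=3/2·2.103125+3/4·3.228125+5/4·1.978125≈8.048438; next y=-1/10·(-0.103125)+1/4·8.048438≈2.022422
n=3: y≈2.022422, sp=2, e=sp−y≈-0.022422; I≈3.205703, D=e−e_prev≈-2.125547; u=3/2·(-0.022422)+3/4·3.205703+5/4·(-2.125547)≈-0.286289; next y=-1/10·2.022422+1/4·(-0.286289)≈-0.273814
n=4: y≈-0.273814, sp=2, e=sp−y≈2.273814; I≈5.479518, D=e−e_prev≈2.296236; u=3/2·2.273814+3/4·5.479518+5/4·2.296236≈10.390655; next y=-1/10·(-0.273814)+1/4·10.390655≈2.625045
n=5: y≈2.625045, sp=3, e=sp−y≈0.374955; I≈5.854472, D=e−e_prev≈-1.898860; u=3/2·0.374955+3/4·5.854472+5/4·(-1.898860)≈2.579712; next y=-1/10·2.625045+1/4·2.579712≈0.382423
n=6: y≈0.382423, sp=3, e=sp−y≈2.617577; I≈8.472049, D=e−e_prev≈2.242622; u=3/2·2.617577+3/4·8.472049+5/4·2.242622≈13.083679; next y=-1/10·0.382423+1/4·13.083679≈3.232677
n=7: y≈3.232677, sp=3, e=sp−y≈-0.232677; I≈8.239372, D=e−e_prev≈-2.850254; u=3/2·(-0.232677)+3/4·8.239372+5/4·(-2.850254)≈2.267695; next y=-1/10·3.232677+1/4·2.267695≈0.243656
n=8: y≈0.243656, sp=3, e=sp−y≈2.756344; I≈10.995715, D=e−e_prev≈2.989021; u=3/2·2.756344+3/4·10.995715+5/4·2.989021≈16.117579; next y=-1/10·0.243656+1/4·16.117579≈4.005029

0 1 3.500 0.000
1 1 -0.063 0.875
2 2 8.048 -0.103
3 2 -0.286 2.022
4 2 10.391 -0.274
5 3 2.580 2.625
6 3 13.084 0.382
7 3 2.268 3.233
8 3 16.118 0.244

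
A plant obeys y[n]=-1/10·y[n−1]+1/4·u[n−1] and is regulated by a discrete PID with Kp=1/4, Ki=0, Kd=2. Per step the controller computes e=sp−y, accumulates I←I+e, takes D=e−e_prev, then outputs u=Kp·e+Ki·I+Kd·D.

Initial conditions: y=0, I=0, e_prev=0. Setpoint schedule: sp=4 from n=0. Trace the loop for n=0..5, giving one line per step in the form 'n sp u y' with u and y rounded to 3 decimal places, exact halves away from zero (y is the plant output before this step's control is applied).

(exact arithmetic carried between steps; '≈' marks a value shown rounded to 6 d.p. or computed from one; I and e_prev carry over from the previous line; the table rounds u and y to 3 d.p., halves away from zero)
n=0: y=0, sp=4, e=sp−y=4; I=4, D=e−e_prev=4; u=1/4·4+0·4+2·4=9; next y=-1/10·0+1/4·9=2.25
n=1: y=2.25, sp=4, e=sp−y=1.75; I=5.75, D=e−e_prev=-2.25; u=1/4·1.75+0·5.75+2·(-2.25)=-4.0625; next y=-1/10·2.25+1/4·(-4.0625)=-1.240625
n=2: y=-1.240625, sp=4, e=sp−y=5.240625; I=10.990625, D=e−e_prev=3.490625; u=1/4·5.240625+0·10.990625+2·3.490625≈8.291406; next y=-1/10·(-1.240625)+1/4·8.291406≈2.196914
n=3: y≈2.196914, sp=4, e=sp−y≈1.803086; I≈12.793711, D=e−e_prev≈-3.437539; u=1/4·1.803086+0·12.793711+2·(-3.437539)≈-6.424307; next y=-1/10·2.196914+1/4·(-6.424307)≈-1.825768
n=4: y≈-1.825768, sp=4, e=sp−y≈5.825768; I≈18.619479, D=e−e_prev≈4.022682; u=1/4·5.825768+0·18.619479+2·4.022682≈9.501806; next y=-1/10·(-1.825768)+1/4·9.501806≈2.558028
n=5: y≈2.558028, sp=4, e=sp−y≈1.441972; I≈20.061451, D=e−e_prev≈-4.383796; u=1/4·1.441972+0·20.061451+2·(-4.383796)≈-8.407100; next y=-1/10·2.558028+1/4·(-8.407100)≈-2.357578

0 4 9.000 0.000
1 4 -4.063 2.250
2 4 8.291 -1.241
3 4 -6.424 2.197
4 4 9.502 -1.826
5 4 -8.407 2.558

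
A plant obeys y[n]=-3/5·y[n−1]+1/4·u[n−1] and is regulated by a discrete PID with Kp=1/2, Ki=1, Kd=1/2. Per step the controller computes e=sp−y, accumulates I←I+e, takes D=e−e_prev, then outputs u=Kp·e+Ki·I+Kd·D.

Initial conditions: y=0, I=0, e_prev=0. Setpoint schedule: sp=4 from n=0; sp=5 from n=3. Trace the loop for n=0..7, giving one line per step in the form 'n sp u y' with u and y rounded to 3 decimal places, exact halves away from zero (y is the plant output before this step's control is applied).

0 4 8.000 0.000
1 4 6.000 2.000
2 4 12.400 0.300
3 5 12.010 2.920
4 5 18.239 1.251
5 5 16.036 3.809
6 5 22.678 1.723
7 5 19.087 4.636

(exact arithmetic carried between steps; '≈' marks a value shown rounded to 6 d.p. or computed from one; I and e_prev carry over from the previous line; the table rounds u and y to 3 d.p., halves away from zero)
n=0: y=0, sp=4, e=sp−y=4; I=4, D=e−e_prev=4; u=1/2·4+1·4+1/2·4=8; next y=-3/5·0+1/4·8=2
n=1: y=2, sp=4, e=sp−y=2; I=6, D=e−e_prev=-2; u=1/2·2+1·6+1/2·(-2)=6; next y=-3/5·2+1/4·6=0.3
n=2: y=0.3, sp=4, e=sp−y=3.7; I=9.7, D=e−e_prev=1.7; u=1/2·3.7+1·9.7+1/2·1.7=12.4; next y=-3/5·0.3+1/4·12.4=2.92
n=3: y=2.92, sp=5, e=sp−y=2.08; I=11.78, D=e−e_prev=-1.62; u=1/2·2.08+1·11.78+1/2·(-1.62)=12.01; next y=-3/5·2.92+1/4·12.01=1.2505
n=4: y=1.2505, sp=5, e=sp−y=3.7495; I=15.5295, D=e−e_prev=1.6695; u=1/2·3.7495+1·15.5295+1/2·1.6695=18.239; next y=-3/5·1.2505+1/4·18.239=3.80945
n=5: y=3.80945, sp=5, e=sp−y=1.19055; I=16.72005, D=e−e_prev=-2.55895; u=1/2·1.19055+1·16.72005+1/2·(-2.55895)=16.03585; next y=-3/5·3.80945+1/4·16.03585≈1.723293
n=6: y≈1.723293, sp=5, e=sp−y≈3.276708; I≈19.996758, D=e−e_prev≈2.086158; u=1/2·3.276708+1·19.996758+1/2·2.086158≈22.67819; next y=-3/5·1.723293+1/4·22.67819≈4.635572
n=7: y=4.635572, sp=5, e=sp−y=0.364428; I≈20.361186, D=e−e_prev≈-2.912280; u=1/2·0.364428+1·20.361186+1/2·(-2.912280)≈19.087260; next y=-3/5·4.635572+1/4·19.087260≈1.990472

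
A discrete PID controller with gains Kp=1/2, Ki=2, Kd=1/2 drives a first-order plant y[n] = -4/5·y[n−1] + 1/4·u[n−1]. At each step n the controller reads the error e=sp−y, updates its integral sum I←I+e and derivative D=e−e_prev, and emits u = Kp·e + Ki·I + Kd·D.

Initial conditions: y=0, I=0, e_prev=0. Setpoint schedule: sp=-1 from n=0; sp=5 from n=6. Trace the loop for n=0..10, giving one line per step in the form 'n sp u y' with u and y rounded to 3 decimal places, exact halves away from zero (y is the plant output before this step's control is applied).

(exact arithmetic carried between steps; '≈' marks a value shown rounded to 6 d.p. or computed from one; I and e_prev carry over from the previous line; the table rounds u and y to 3 d.p., halves away from zero)
n=0: y=0, sp=-1, e=sp−y=-1; I=-1, D=e−e_prev=-1; u=1/2·(-1)+2·(-1)+1/2·(-1)=-3; next y=-4/5·0+1/4·(-3)=-0.75
n=1: y=-0.75, sp=-1, e=sp−y=-0.25; I=-1.25, D=e−e_prev=0.75; u=1/2·(-0.25)+2·(-1.25)+1/2·0.75=-2.25; next y=-4/5·(-0.75)+1/4·(-2.25)=0.0375
n=2: y=0.0375, sp=-1, e=sp−y=-1.0375; I=-2.2875, D=e−e_prev=-0.7875; u=1/2·(-1.0375)+2·(-2.2875)+1/2·(-0.7875)=-5.4875; next y=-4/5·0.0375+1/4·(-5.4875)=-1.401875
n=3: y=-1.401875, sp=-1, e=sp−y=0.401875; I=-1.885625, D=e−e_prev=1.439375; u=1/2·0.401875+2·(-1.885625)+1/2·1.439375=-2.850625; next y=-4/5·(-1.401875)+1/4·(-2.850625)≈0.408844
n=4: y≈0.408844, sp=-1, e=sp−y≈-1.408844; I≈-3.294469, D=e−e_prev≈-1.810719; u=1/2·(-1.408844)+2·(-3.294469)+1/2·(-1.810719)≈-8.198719; next y=-4/5·0.408844+1/4·(-8.198719)≈-2.376755
n=5: y≈-2.376755, sp=-1, e=sp−y≈1.376755; I≈-1.917714, D=e−e_prev≈2.785598; u=1/2·1.376755+2·(-1.917714)+1/2·2.785598≈-1.754252; next y=-4/5·(-2.376755)+1/4·(-1.754252)≈1.462841
n=6: y≈1.462841, sp=5, e=sp−y≈3.537159; I≈1.619445, D=e−e_prev≈2.160404; u=1/2·3.537159+2·1.619445+1/2·2.160404≈6.087672; next y=-4/5·1.462841+1/4·6.087672≈0.351645
n=7: y≈0.351645, sp=5, e=sp−y≈4.648355; I≈6.267800, D=e−e_prev≈1.111196; u=1/2·4.648355+2·6.267800+1/2·1.111196≈15.415375; next y=-4/5·0.351645+1/4·15.415375≈3.572527
n=8: y≈3.572527, sp=5, e=sp−y≈1.427473; I≈7.695272, D=e−e_prev≈-3.220882; u=1/2·1.427473+2·7.695272+1/2·(-3.220882)≈14.493840; next y=-4/5·3.572527+1/4·14.493840≈0.765438
n=9: y≈0.765438, sp=5, e=sp−y≈4.234562; I≈11.929834, D=e−e_prev≈2.807089; u=1/2·4.234562+2·11.929834+1/2·2.807089≈27.380494; next y=-4/5·0.765438+1/4·27.380494≈6.232773
n=10: y≈6.232773, sp=5, e=sp−y≈-1.232773; I≈10.697061, D=e−e_prev≈-5.467335; u=1/2·(-1.232773)+2·10.697061+1/2·(-5.467335)≈18.044068; next y=-4/5·6.232773+1/4·18.044068≈-0.475201

0 -1 -3.000 0.000
1 -1 -2.250 -0.750
2 -1 -5.488 0.038
3 -1 -2.851 -1.402
4 -1 -8.199 0.409
5 -1 -1.754 -2.377
6 5 6.088 1.463
7 5 15.415 0.352
8 5 14.494 3.573
9 5 27.380 0.765
10 5 18.044 6.233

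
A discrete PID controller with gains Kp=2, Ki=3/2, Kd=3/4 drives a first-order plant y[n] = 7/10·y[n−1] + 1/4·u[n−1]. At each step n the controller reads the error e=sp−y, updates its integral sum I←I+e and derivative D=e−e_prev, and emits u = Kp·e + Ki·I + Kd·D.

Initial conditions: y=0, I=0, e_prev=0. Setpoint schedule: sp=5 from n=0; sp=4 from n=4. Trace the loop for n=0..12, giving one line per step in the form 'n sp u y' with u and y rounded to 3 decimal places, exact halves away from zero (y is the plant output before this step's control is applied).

0 5 21.250 0.000
1 5 2.422 5.313
2 5 10.138 4.324
3 5 5.152 5.561
4 4 2.605 5.181
5 4 5.136 4.278
6 4 4.039 4.279
7 4 4.785 4.005
8 4 4.594 4.000
9 4 4.809 3.948
10 4 4.773 3.966
11 4 4.823 3.969
12 4 4.808 3.984

(exact arithmetic carried between steps; '≈' marks a value shown rounded to 6 d.p. or computed from one; I and e_prev carry over from the previous line; the table rounds u and y to 3 d.p., halves away from zero)
n=0: y=0, sp=5, e=sp−y=5; I=5, D=e−e_prev=5; u=2·5+3/2·5+3/4·5=21.25; next y=7/10·0+1/4·21.25=5.3125
n=1: y=5.3125, sp=5, e=sp−y=-0.3125; I=4.6875, D=e−e_prev=-5.3125; u=2·(-0.3125)+3/2·4.6875+3/4·(-5.3125)=2.421875; next y=7/10·5.3125+1/4·2.421875≈4.324219
n=2: y≈4.324219, sp=5, e=sp−y≈0.675781; I≈5.363281, D=e−e_prev≈0.988281; u=2·0.675781+3/2·5.363281+3/4·0.988281≈10.137695; next y=7/10·4.324219+1/4·10.137695≈5.561377
n=3: y≈5.561377, sp=5, e=sp−y≈-0.561377; I≈4.801904, D=e−e_prev≈-1.237158; u=2·(-0.561377)+3/2·4.801904+3/4·(-1.237158)≈5.152234; next y=7/10·5.561377+1/4·5.152234≈5.181022
n=4: y≈5.181022, sp=4, e=sp−y≈-1.181022; I≈3.620882, D=e−e_prev≈-0.619645; u=2·(-1.181022)+3/2·3.620882+3/4·(-0.619645)≈2.604544; next y=7/10·5.181022+1/4·2.604544≈4.277852
n=5: y≈4.277852, sp=4, e=sp−y≈-0.277852; I≈3.343030, D=e−e_prev≈0.903171; u=2·(-0.277852)+3/2·3.343030+3/4·0.903171≈5.136220; next y=7/10·4.277852+1/4·5.136220≈4.278551
n=6: y≈4.278551, sp=4, e=sp−y≈-0.278551; I≈3.064479, D=e−e_prev≈-0.000699; u=2·(-0.278551)+3/2·3.064479+3/4·(-0.000699)≈4.039092; next y=7/10·4.278551+1/4·4.039092≈4.004759
n=7: y≈4.004759, sp=4, e=sp−y≈-0.004759; I≈3.059720, D=e−e_prev≈0.273792; u=2·(-0.004759)+3/2·3.059720+3/4·0.273792≈4.785407; next y=7/10·4.004759+1/4·4.785407≈3.999683
n=8: y≈3.999683, sp=4, e=sp−y≈0.000317; I≈3.060037, D=e−e_prev≈0.005076; u=2·0.000317+3/2·3.060037+3/4·0.005076≈4.594497; next y=7/10·3.999683+1/4·4.594497≈3.948402
n=9: y≈3.948402, sp=4, e=sp−y≈0.051598; I≈3.111635, D=e−e_prev≈0.051281; u=2·0.051598+3/2·3.111635+3/4·0.051281≈4.809108; next y=7/10·3.948402+1/4·4.809108≈3.966159
n=10: y≈3.966159, sp=4, e=sp−y≈0.033841; I≈3.145476, D=e−e_prev≈-0.017756; u=2·0.033841+3/2·3.145476+3/4·(-0.017756)≈4.772580; next y=7/10·3.966159+1/4·4.772580≈3.969456
n=11: y≈3.969456, sp=4, e=sp−y≈0.030544; I≈3.176020, D=e−e_prev≈-0.003297; u=2·0.030544+3/2·3.176020+3/4·(-0.003297)≈4.822645; next y=7/10·3.969456+1/4·4.822645≈3.984281
n=12: y≈3.984281, sp=4, e=sp−y≈0.015719; I≈3.191740, D=e−e_prev≈-0.014825; u=2·0.015719+3/2·3.191740+3/4·(-0.014825)≈4.807930; next y=7/10·3.984281+1/4·4.807930≈3.990979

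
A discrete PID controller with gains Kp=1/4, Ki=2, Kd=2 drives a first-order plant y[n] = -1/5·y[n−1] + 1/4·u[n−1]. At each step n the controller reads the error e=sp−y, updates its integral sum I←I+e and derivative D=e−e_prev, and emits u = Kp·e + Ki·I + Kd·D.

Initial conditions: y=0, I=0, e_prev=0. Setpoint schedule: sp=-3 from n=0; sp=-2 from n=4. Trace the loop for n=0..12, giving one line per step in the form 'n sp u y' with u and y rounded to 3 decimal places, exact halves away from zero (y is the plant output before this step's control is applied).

(exact arithmetic carried between steps; '≈' marks a value shown rounded to 6 d.p. or computed from one; I and e_prev carry over from the previous line; the table rounds u and y to 3 d.p., halves away from zero)
n=0: y=0, sp=-3, e=sp−y=-3; I=-3, D=e−e_prev=-3; u=1/4·(-3)+2·(-3)+2·(-3)=-12.75; next y=-1/5·0+1/4·(-12.75)=-3.1875
n=1: y=-3.1875, sp=-3, e=sp−y=0.1875; I=-2.8125, D=e−e_prev=3.1875; u=1/4·0.1875+2·(-2.8125)+2·3.1875=0.796875; next y=-1/5·(-3.1875)+1/4·0.796875≈0.836719
n=2: y≈0.836719, sp=-3, e=sp−y≈-3.836719; I≈-6.649219, D=e−e_prev≈-4.024219; u=1/4·(-3.836719)+2·(-6.649219)+2·(-4.024219)≈-22.306055; next y=-1/5·0.836719+1/4·(-22.306055)≈-5.743857
n=3: y≈-5.743857, sp=-3, e=sp−y≈2.743857; I≈-3.905361, D=e−e_prev≈6.580576; u=1/4·2.743857+2·(-3.905361)+2·6.580576≈6.036394; next y=-1/5·(-5.743857)+1/4·6.036394≈2.657870
n=4: y≈2.657870, sp=-2, e=sp−y≈-4.657870; I≈-8.563231, D=e−e_prev≈-7.401727; u=1/4·(-4.657870)+2·(-8.563231)+2·(-7.401727)≈-33.094385; next y=-1/5·2.657870+1/4·(-33.094385)≈-8.805170
n=5: y≈-8.805170, sp=-2, e=sp−y≈6.805170; I≈-1.758061, D=e−e_prev≈11.463040; u=1/4·6.805170+2·(-1.758061)+2·11.463040≈21.111251; next y=-1/5·(-8.805170)+1/4·21.111251≈7.038847
n=6: y≈7.038847, sp=-2, e=sp−y≈-9.038847; I≈-10.796908, D=e−e_prev≈-15.844017; u=1/4·(-9.038847)+2·(-10.796908)+2·(-15.844017)≈-55.541561; next y=-1/5·7.038847+1/4·(-55.541561)≈-15.293160
n=7: y≈-15.293160, sp=-2, e=sp−y≈13.293160; I≈2.496252, D=e−e_prev≈22.332006; u=1/4·13.293160+2·2.496252+2·22.332006≈52.979807; next y=-1/5·(-15.293160)+1/4·52.979807≈16.303584
n=8: y≈16.303584, sp=-2, e=sp−y≈-18.303584; I≈-15.807332, D=e−e_prev≈-31.596743; u=1/4·(-18.303584)+2·(-15.807332)+2·(-31.596743)≈-99.384046; next y=-1/5·16.303584+1/4·(-99.384046)≈-28.106728
n=9: y≈-28.106728, sp=-2, e=sp−y≈26.106728; I≈10.299396, D=e−e_prev≈44.410312; u=1/4·26.106728+2·10.299396+2·44.410312≈115.946099; next y=-1/5·(-28.106728)+1/4·115.946099≈34.607870
n=10: y≈34.607870, sp=-2, e=sp−y≈-36.607870; I≈-26.308474, D=e−e_prev≈-62.714598; u=1/4·(-36.607870)+2·(-26.308474)+2·(-62.714598)≈-187.198112; next y=-1/5·34.607870+1/4·(-187.198112)≈-53.721102
n=11: y≈-53.721102, sp=-2, e=sp−y≈51.721102; I≈25.412628, D=e−e_prev≈88.328972; u=1/4·51.721102+2·25.412628+2·88.328972≈240.413477; next y=-1/5·(-53.721102)+1/4·240.413477≈70.847590
n=12: y≈70.847590, sp=-2, e=sp−y≈-72.847590; I≈-47.434961, D=e−e_prev≈-124.568692; u=1/4·(-72.847590)+2·(-47.434961)+2·(-124.568692)≈-362.219204; next y=-1/5·70.847590+1/4·(-362.219204)≈-104.724319

0 -3 -12.750 0.000
1 -3 0.797 -3.188
2 -3 -22.306 0.837
3 -3 6.036 -5.744
4 -2 -33.094 2.658
5 -2 21.111 -8.805
6 -2 -55.542 7.039
7 -2 52.980 -15.293
8 -2 -99.384 16.304
9 -2 115.946 -28.107
10 -2 -187.198 34.608
11 -2 240.413 -53.721
12 -2 -362.219 70.848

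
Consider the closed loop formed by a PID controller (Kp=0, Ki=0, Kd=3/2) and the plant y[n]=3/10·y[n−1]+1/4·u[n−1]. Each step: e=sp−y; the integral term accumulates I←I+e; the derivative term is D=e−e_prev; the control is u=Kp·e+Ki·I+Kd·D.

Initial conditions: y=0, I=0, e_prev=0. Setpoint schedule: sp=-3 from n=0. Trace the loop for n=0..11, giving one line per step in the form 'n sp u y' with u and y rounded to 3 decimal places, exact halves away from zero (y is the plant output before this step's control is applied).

(exact arithmetic carried between steps; '≈' marks a value shown rounded to 6 d.p. or computed from one; I and e_prev carry over from the previous line; the table rounds u and y to 3 d.p., halves away from zero)
n=0: y=0, sp=-3, e=sp−y=-3; I=-3, D=e−e_prev=-3; u=0·(-3)+0·(-3)+3/2·(-3)=-4.5; next y=3/10·0+1/4·(-4.5)=-1.125
n=1: y=-1.125, sp=-3, e=sp−y=-1.875; I=-4.875, D=e−e_prev=1.125; u=0·(-1.875)+0·(-4.875)+3/2·1.125=1.6875; next y=3/10·(-1.125)+1/4·1.6875=0.084375
n=2: y=0.084375, sp=-3, e=sp−y=-3.084375; I=-7.959375, D=e−e_prev=-1.209375; u=0·(-3.084375)+0·(-7.959375)+3/2·(-1.209375)≈-1.814063; next y=3/10·0.084375+1/4·(-1.814063)≈-0.428203
n=3: y≈-0.428203, sp=-3, e=sp−y≈-2.571797; I≈-10.531172, D=e−e_prev≈0.512578; u=0·(-2.571797)+0·(-10.531172)+3/2·0.512578≈0.768867; next y=3/10·(-0.428203)+1/4·0.768867≈0.063756
n=4: y≈0.063756, sp=-3, e=sp−y≈-3.063756; I≈-13.594928, D=e−e_prev≈-0.491959; u=0·(-3.063756)+0·(-13.594928)+3/2·(-0.491959)≈-0.737938; next y=3/10·0.063756+1/4·(-0.737938)≈-0.165358
n=5: y≈-0.165358, sp=-3, e=sp−y≈-2.834642; I≈-16.429570, D=e−e_prev≈0.229114; u=0·(-2.834642)+0·(-16.429570)+3/2·0.229114≈0.343671; next y=3/10·(-0.165358)+1/4·0.343671≈0.036310
n=6: y≈0.036310, sp=-3, e=sp−y≈-3.036310; I≈-19.465880, D=e−e_prev≈-0.201668; u=0·(-3.036310)+0·(-19.465880)+3/2·(-0.201668)≈-0.302502; next y=3/10·0.036310+1/4·(-0.302502)≈-0.064732
n=7: y≈-0.064732, sp=-3, e=sp−y≈-2.935268; I≈-22.401148, D=e−e_prev≈0.101043; u=0·(-2.935268)+0·(-22.401148)+3/2·0.101043≈0.151564; next y=3/10·(-0.064732)+1/4·0.151564≈0.018471
n=8: y≈0.018471, sp=-3, e=sp−y≈-3.018471; I≈-25.419619, D=e−e_prev≈-0.083204; u=0·(-3.018471)+0·(-25.419619)+3/2·(-0.083204)≈-0.124806; next y=3/10·0.018471+1/4·(-0.124806)≈-0.025660
n=9: y≈-0.025660, sp=-3, e=sp−y≈-2.974340; I≈-28.393959, D=e−e_prev≈0.044131; u=0·(-2.974340)+0·(-28.393959)+3/2·0.044131≈0.066197; next y=3/10·(-0.025660)+1/4·0.066197≈0.008851
n=10: y≈0.008851, sp=-3, e=sp−y≈-3.008851; I≈-31.402810, D=e−e_prev≈-0.034511; u=0·(-3.008851)+0·(-31.402810)+3/2·(-0.034511)≈-0.051767; next y=3/10·0.008851+1/4·(-0.051767)≈-0.010286
n=11: y≈-0.010286, sp=-3, e=sp−y≈-2.989714; I≈-34.392524, D=e−e_prev≈0.019138; u=0·(-2.989714)+0·(-34.392524)+3/2·0.019138≈0.028706; next y=3/10·(-0.010286)+1/4·0.028706≈0.004091

0 -3 -4.500 0.000
1 -3 1.688 -1.125
2 -3 -1.814 0.084
3 -3 0.769 -0.428
4 -3 -0.738 0.064
5 -3 0.344 -0.165
6 -3 -0.303 0.036
7 -3 0.152 -0.065
8 -3 -0.125 0.018
9 -3 0.066 -0.026
10 -3 -0.052 0.009
11 -3 0.029 -0.010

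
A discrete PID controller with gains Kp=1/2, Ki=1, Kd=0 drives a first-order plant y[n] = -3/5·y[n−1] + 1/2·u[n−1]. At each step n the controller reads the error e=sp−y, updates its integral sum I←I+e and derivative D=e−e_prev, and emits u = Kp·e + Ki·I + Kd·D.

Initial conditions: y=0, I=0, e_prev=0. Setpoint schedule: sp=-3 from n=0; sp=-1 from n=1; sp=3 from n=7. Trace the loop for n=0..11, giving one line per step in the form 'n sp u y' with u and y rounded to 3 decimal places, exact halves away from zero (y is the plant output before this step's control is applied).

0 -3 -4.500 0.000
1 -1 -1.125 -2.250
2 -1 -4.431 0.788
3 -1 -1.005 -2.688
4 -1 -5.015 1.110
5 -1 -0.699 -3.173
6 -1 -5.618 1.554
7 3 5.772 -3.742
8 3 -0.795 5.131
9 3 9.984 -3.476
10 3 0.630 7.078
11 3 13.066 -3.932

(exact arithmetic carried between steps; '≈' marks a value shown rounded to 6 d.p. or computed from one; I and e_prev carry over from the previous line; the table rounds u and y to 3 d.p., halves away from zero)
n=0: y=0, sp=-3, e=sp−y=-3; I=-3, D=e−e_prev=-3; u=1/2·(-3)+1·(-3)+0·(-3)=-4.5; next y=-3/5·0+1/2·(-4.5)=-2.25
n=1: y=-2.25, sp=-1, e=sp−y=1.25; I=-1.75, D=e−e_prev=4.25; u=1/2·1.25+1·(-1.75)+0·4.25=-1.125; next y=-3/5·(-2.25)+1/2·(-1.125)=0.7875
n=2: y=0.7875, sp=-1, e=sp−y=-1.7875; I=-3.5375, D=e−e_prev=-3.0375; u=1/2·(-1.7875)+1·(-3.5375)+0·(-3.0375)=-4.43125; next y=-3/5·0.7875+1/2·(-4.43125)=-2.688125
n=3: y=-2.688125, sp=-1, e=sp−y=1.688125; I=-1.849375, D=e−e_prev=3.475625; u=1/2·1.688125+1·(-1.849375)+0·3.475625≈-1.005313; next y=-3/5·(-2.688125)+1/2·(-1.005313)≈1.110219
n=4: y≈1.110219, sp=-1, e=sp−y≈-2.110219; I≈-3.959594, D=e−e_prev≈-3.798344; u=1/2·(-2.110219)+1·(-3.959594)+0·(-3.798344)≈-5.014703; next y=-3/5·1.110219+1/2·(-5.014703)≈-3.173483
n=5: y≈-3.173483, sp=-1, e=sp−y≈2.173483; I≈-1.786111, D=e−e_prev≈4.283702; u=1/2·2.173483+1·(-1.786111)+0·4.283702≈-0.699370; next y=-3/5·(-3.173483)+1/2·(-0.699370)≈1.554405
n=6: y≈1.554405, sp=-1, e=sp−y≈-2.554405; I≈-4.340516, D=e−e_prev≈-4.727888; u=1/2·(-2.554405)+1·(-4.340516)+0·(-4.727888)≈-5.617718; next y=-3/5·1.554405+1/2·(-5.617718)≈-3.741502
n=7: y≈-3.741502, sp=3, e=sp−y≈6.741502; I≈2.400986, D=e−e_prev≈9.295907; u=1/2·6.741502+1·2.400986+0·9.295907≈5.771737; next y=-3/5·(-3.741502)+1/2·5.771737≈5.130770
n=8: y≈5.130770, sp=3, e=sp−y≈-2.130770; I≈0.270216, D=e−e_prev≈-8.872272; u=1/2·(-2.130770)+1·0.270216+0·(-8.872272)≈-0.795169; next y=-3/5·5.130770+1/2·(-0.795169)≈-3.476046
n=9: y≈-3.476046, sp=3, e=sp−y≈6.476046; I≈6.746263, D=e−e_prev≈8.606816; u=1/2·6.476046+1·6.746263+0·8.606816≈9.984286; next y=-3/5·(-3.476046)+1/2·9.984286≈7.077771
n=10: y≈7.077771, sp=3, e=sp−y≈-4.077771; I≈2.668492, D=e−e_prev≈-10.553817; u=1/2·(-4.077771)+1·2.668492+0·(-10.553817)≈0.629607; next y=-3/5·7.077771+1/2·0.629607≈-3.931859
n=11: y≈-3.931859, sp=3, e=sp−y≈6.931859; I≈9.600351, D=e−e_prev≈11.009630; u=1/2·6.931859+1·9.600351+0·11.009630≈13.066281; next y=-3/5·(-3.931859)+1/2·13.066281≈8.892256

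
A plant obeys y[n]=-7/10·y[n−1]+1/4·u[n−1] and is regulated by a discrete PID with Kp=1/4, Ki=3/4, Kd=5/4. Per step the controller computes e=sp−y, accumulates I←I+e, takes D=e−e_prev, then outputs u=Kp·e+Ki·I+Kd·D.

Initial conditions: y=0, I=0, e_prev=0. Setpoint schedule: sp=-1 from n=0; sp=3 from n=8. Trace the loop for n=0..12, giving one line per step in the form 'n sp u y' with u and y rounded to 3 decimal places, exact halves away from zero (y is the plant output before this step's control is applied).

(exact arithmetic carried between steps; '≈' marks a value shown rounded to 6 d.p. or computed from one; I and e_prev carry over from the previous line; the table rounds u and y to 3 d.p., halves away from zero)
n=0: y=0, sp=-1, e=sp−y=-1; I=-1, D=e−e_prev=-1; u=1/4·(-1)+3/4·(-1)+5/4·(-1)=-2.25; next y=-7/10·0+1/4·(-2.25)=-0.5625
n=1: y=-0.5625, sp=-1, e=sp−y=-0.4375; I=-1.4375, D=e−e_prev=0.5625; u=1/4·(-0.4375)+3/4·(-1.4375)+5/4·0.5625=-0.484375; next y=-7/10·(-0.5625)+1/4·(-0.484375)≈0.272656
n=2: y≈0.272656, sp=-1, e=sp−y≈-1.272656; I≈-2.710156, D=e−e_prev≈-0.835156; u=1/4·(-1.272656)+3/4·(-2.710156)+5/4·(-0.835156)≈-3.394727; next y=-7/10·0.272656+1/4·(-3.394727)≈-1.039541
n=3: y≈-1.039541, sp=-1, e=sp−y≈0.039541; I≈-2.670615, D=e−e_prev≈1.312197; u=1/4·0.039541+3/4·(-2.670615)+5/4·1.312197≈-0.352830; next y=-7/10·(-1.039541)+1/4·(-0.352830)≈0.639471
n=4: y≈0.639471, sp=-1, e=sp−y≈-1.639471; I≈-4.310087, D=e−e_prev≈-1.679012; u=1/4·(-1.639471)+3/4·(-4.310087)+5/4·(-1.679012)≈-5.741198; next y=-7/10·0.639471+1/4·(-5.741198)≈-1.882929
n=5: y≈-1.882929, sp=-1, e=sp−y≈0.882929; I≈-3.427157, D=e−e_prev≈2.522401; u=1/4·0.882929+3/4·(-3.427157)+5/4·2.522401≈0.803366; next y=-7/10·(-1.882929)+1/4·0.803366≈1.518892
n=6: y≈1.518892, sp=-1, e=sp−y≈-2.518892; I≈-5.946049, D=e−e_prev≈-3.401821; u=1/4·(-2.518892)+3/4·(-5.946049)+5/4·(-3.401821)≈-9.341537; next y=-7/10·1.518892+1/4·(-9.341537)≈-3.398609
n=7: y≈-3.398609, sp=-1, e=sp−y≈2.398609; I≈-3.547441, D=e−e_prev≈4.917501; u=1/4·2.398609+3/4·(-3.547441)+5/4·4.917501≈4.085947; next y=-7/10·(-3.398609)+1/4·4.085947≈3.400513
n=8: y≈3.400513, sp=3, e=sp−y≈-0.400513; I≈-3.947953, D=e−e_prev≈-2.799121; u=1/4·(-0.400513)+3/4·(-3.947953)+5/4·(-2.799121)≈-6.559995; next y=-7/10·3.400513+1/4·(-6.559995)≈-4.020358
n=9: y≈-4.020358, sp=3, e=sp−y≈7.020358; I≈3.072404, D=e−e_prev≈7.420871; u=1/4·7.020358+3/4·3.072404+5/4·7.420871≈13.335481; next y=-7/10·(-4.020358)+1/4·13.335481≈6.148121
n=10: y≈6.148121, sp=3, e=sp−y≈-3.148121; I≈-0.075716, D=e−e_prev≈-10.168478; u=1/4·(-3.148121)+3/4·(-0.075716)+5/4·(-10.168478)≈-13.554415; next y=-7/10·6.148121+1/4·(-13.554415)≈-7.692288
n=11: y≈-7.692288, sp=3, e=sp−y≈10.692288; I≈10.616572, D=e−e_prev≈13.840409; u=1/4·10.692288+3/4·10.616572+5/4·13.840409≈27.936012; next y=-7/10·(-7.692288)+1/4·27.936012≈12.368605
n=12: y≈12.368605, sp=3, e=sp−y≈-9.368605; I≈1.247967, D=e−e_prev≈-20.060893; u=1/4·(-9.368605)+3/4·1.247967+5/4·(-20.060893)≈-26.482292; next y=-7/10·12.368605+1/4·(-26.482292)≈-15.278597

0 -1 -2.250 0.000
1 -1 -0.484 -0.563
2 -1 -3.395 0.273
3 -1 -0.353 -1.040
4 -1 -5.741 0.639
5 -1 0.803 -1.883
6 -1 -9.342 1.519
7 -1 4.086 -3.399
8 3 -6.560 3.401
9 3 13.335 -4.020
10 3 -13.554 6.148
11 3 27.936 -7.692
12 3 -26.482 12.369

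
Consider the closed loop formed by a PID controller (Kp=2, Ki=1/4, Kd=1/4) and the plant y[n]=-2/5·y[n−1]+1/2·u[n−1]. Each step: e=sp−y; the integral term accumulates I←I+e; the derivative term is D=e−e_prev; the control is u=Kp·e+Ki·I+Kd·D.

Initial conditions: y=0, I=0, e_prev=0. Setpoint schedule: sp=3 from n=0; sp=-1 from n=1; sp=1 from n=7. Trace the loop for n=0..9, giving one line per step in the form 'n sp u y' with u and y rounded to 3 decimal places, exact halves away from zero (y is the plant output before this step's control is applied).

0 3 7.500 0.000
1 -1 -11.875 3.750
2 -1 16.844 -7.438
3 -1 -31.430 11.397
4 -1 49.356 -20.274
5 -1 -86.396 32.787
6 -1 141.173 -56.313
7 1 -235.835 93.112
8 1 398.678 -155.162
9 1 -665.765 261.404

(exact arithmetic carried between steps; '≈' marks a value shown rounded to 6 d.p. or computed from one; I and e_prev carry over from the previous line; the table rounds u and y to 3 d.p., halves away from zero)
n=0: y=0, sp=3, e=sp−y=3; I=3, D=e−e_prev=3; u=2·3+1/4·3+1/4·3=7.5; next y=-2/5·0+1/2·7.5=3.75
n=1: y=3.75, sp=-1, e=sp−y=-4.75; I=-1.75, D=e−e_prev=-7.75; u=2·(-4.75)+1/4·(-1.75)+1/4·(-7.75)=-11.875; next y=-2/5·3.75+1/2·(-11.875)=-7.4375
n=2: y=-7.4375, sp=-1, e=sp−y=6.4375; I=4.6875, D=e−e_prev=11.1875; u=2·6.4375+1/4·4.6875+1/4·11.1875=16.84375; next y=-2/5·(-7.4375)+1/2·16.84375=11.396875
n=3: y=11.396875, sp=-1, e=sp−y=-12.396875; I=-7.709375, D=e−e_prev=-18.834375; u=2·(-12.396875)+1/4·(-7.709375)+1/4·(-18.834375)≈-31.429688; next y=-2/5·11.396875+1/2·(-31.429688)≈-20.273594
n=4: y≈-20.273594, sp=-1, e=sp−y≈19.273594; I≈11.564219, D=e−e_prev≈31.670469; u=2·19.273594+1/4·11.564219+1/4·31.670469≈49.355859; next y=-2/5·(-20.273594)+1/2·49.355859≈32.787367
n=5: y≈32.787367, sp=-1, e=sp−y≈-33.787367; I≈-22.223148, D=e−e_prev≈-53.060961; u=2·(-33.787367)+1/4·(-22.223148)+1/4·(-53.060961)≈-86.395762; next y=-2/5·32.787367+1/2·(-86.395762)≈-56.312828
n=6: y≈-56.312828, sp=-1, e=sp−y≈55.312828; I≈33.089679, D=e−e_prev≈89.100195; u=2·55.312828+1/4·33.089679+1/4·89.100195≈141.173124; next y=-2/5·(-56.312828)+1/2·141.173124≈93.111693
n=7: y≈93.111693, sp=1, e=sp−y≈-92.111693; I≈-59.022014, D=e−e_prev≈-147.424521; u=2·(-92.111693)+1/4·(-59.022014)+1/4·(-147.424521)≈-235.835020; next y=-2/5·93.111693+1/2·(-235.835020)≈-155.162187
n=8: y≈-155.162187, sp=1, e=sp−y≈156.162187; I≈97.140173, D=e−e_prev≈248.273880; u=2·156.162187+1/4·97.140173+1/4·248.273880≈398.677888; next y=-2/5·(-155.162187)+1/2·398.677888≈261.403819
n=9: y≈261.403819, sp=1, e=sp−y≈-260.403819; I≈-163.263645, D=e−e_prev≈-416.566006; u=2·(-260.403819)+1/4·(-163.263645)+1/4·(-416.566006)≈-665.765050; next y=-2/5·261.403819+1/2·(-665.765050)≈-437.444053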